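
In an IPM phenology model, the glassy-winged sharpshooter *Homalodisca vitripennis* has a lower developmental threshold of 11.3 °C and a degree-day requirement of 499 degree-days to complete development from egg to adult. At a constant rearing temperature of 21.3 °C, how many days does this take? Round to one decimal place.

Daily accumulation = 21.3 − 11.3 = 10.0 DD/day.
Duration = 499 / 10.0 = 49.900 ≈ 49.9 days.

49.9 days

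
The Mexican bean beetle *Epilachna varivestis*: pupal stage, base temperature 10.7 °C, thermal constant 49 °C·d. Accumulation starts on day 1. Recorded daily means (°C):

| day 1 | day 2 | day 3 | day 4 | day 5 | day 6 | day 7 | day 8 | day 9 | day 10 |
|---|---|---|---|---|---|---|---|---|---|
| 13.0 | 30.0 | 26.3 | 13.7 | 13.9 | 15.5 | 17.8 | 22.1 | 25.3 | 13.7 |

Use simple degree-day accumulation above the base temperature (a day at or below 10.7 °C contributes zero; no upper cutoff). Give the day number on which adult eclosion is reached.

Daily DD above 10.7 °C: 2.3, 19.3, 15.6, 3.0, 3.2, 4.8, 7.1, 11.4, 14.6, 3.0.
Cumulative: 2.3, 21.6, 37.2, 40.2, 43.4, 48.2, 55.3, 66.7, 81.3, 84.3.
The total first reaches 49 DD on day 7.

day 7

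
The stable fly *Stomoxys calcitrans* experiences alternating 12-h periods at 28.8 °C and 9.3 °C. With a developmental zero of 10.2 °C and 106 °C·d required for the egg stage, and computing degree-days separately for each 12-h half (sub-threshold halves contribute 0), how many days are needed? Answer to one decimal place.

Day half: max(0, 28.8 − 10.2) × 0.5 = 18.6 × 0.5 = 9.30 DD.
Night half: max(0, 9.3 − 10.2) × 0.5 = 0.0 × 0.5 = 0.00 DD.
Per 24 h: 9.30 DD/day.
Duration = 106 / 9.30 = 11.398 ≈ 11.4 days.

11.4 days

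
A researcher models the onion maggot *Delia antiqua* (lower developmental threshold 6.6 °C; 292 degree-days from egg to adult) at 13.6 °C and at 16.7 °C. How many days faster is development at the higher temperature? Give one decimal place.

At 13.6 °C: 292 / (13.6 − 6.6) = 292 / 7.0 = 41.714 d.
At 16.7 °C: 292 / (16.7 − 6.6) = 292 / 10.1 = 28.911 d.
Difference = |41.714 − 28.911| = 12.803 ≈ 12.8 days.

12.8 days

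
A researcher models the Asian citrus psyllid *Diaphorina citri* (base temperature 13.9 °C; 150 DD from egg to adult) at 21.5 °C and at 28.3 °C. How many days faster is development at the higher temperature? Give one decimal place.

9.3 days

At 21.5 °C: 150 / (21.5 − 13.9) = 150 / 7.6 = 19.737 d.
At 28.3 °C: 150 / (28.3 − 13.9) = 150 / 14.4 = 10.417 d.
Difference = |19.737 − 10.417| = 9.320 ≈ 9.3 days.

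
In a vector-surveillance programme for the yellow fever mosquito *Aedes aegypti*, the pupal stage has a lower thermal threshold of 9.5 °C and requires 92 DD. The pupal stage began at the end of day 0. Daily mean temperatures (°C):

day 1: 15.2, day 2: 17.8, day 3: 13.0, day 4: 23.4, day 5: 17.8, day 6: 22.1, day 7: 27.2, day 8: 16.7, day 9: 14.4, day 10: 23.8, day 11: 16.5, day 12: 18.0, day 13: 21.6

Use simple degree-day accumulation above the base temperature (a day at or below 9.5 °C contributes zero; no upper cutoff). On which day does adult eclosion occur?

Daily DD above 9.5 °C: 5.7, 8.3, 3.5, 13.9, 8.3, 12.6, 17.7, 7.2, 4.9, 14.3, 7.0, 8.5, 12.1.
Cumulative: 5.7, 14.0, 17.5, 31.4, 39.7, 52.3, 70.0, 77.2, 82.1, 96.4, 103.4, 111.9, 124.0.
The total first reaches 92 DD on day 10.

day 10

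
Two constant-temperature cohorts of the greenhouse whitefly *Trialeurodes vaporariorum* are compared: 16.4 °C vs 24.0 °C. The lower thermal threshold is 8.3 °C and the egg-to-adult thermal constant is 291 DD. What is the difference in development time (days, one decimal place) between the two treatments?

At 16.4 °C: 291 / (16.4 − 8.3) = 291 / 8.1 = 35.926 d.
At 24.0 °C: 291 / (24.0 − 8.3) = 291 / 15.7 = 18.535 d.
Difference = |35.926 − 18.535| = 17.391 ≈ 17.4 days.

17.4 days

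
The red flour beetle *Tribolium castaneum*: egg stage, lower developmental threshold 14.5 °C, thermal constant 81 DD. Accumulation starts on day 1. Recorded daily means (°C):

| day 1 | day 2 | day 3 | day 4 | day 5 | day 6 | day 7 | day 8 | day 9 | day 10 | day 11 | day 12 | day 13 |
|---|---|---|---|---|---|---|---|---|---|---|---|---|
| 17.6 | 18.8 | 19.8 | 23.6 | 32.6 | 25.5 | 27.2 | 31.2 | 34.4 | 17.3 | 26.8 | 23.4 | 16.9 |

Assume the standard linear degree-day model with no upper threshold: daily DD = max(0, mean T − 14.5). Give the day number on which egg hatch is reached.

Daily DD above 14.5 °C: 3.1, 4.3, 5.3, 9.1, 18.1, 11.0, 12.7, 16.7, 19.9, 2.8, 12.3, 8.9, 2.4.
Cumulative: 3.1, 7.4, 12.7, 21.8, 39.9, 50.9, 63.6, 80.3, 100.2, 103.0, 115.3, 124.2, 126.6.
The total first reaches 81 DD on day 9.

day 9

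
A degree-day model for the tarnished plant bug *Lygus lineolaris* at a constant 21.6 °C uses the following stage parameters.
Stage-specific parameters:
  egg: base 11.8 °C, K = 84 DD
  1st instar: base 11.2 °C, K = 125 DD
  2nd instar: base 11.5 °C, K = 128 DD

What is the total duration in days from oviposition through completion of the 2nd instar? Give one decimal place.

egg: 84 / (21.6 − 11.8) = 84 / 9.8 = 8.571 d.
1st instar: 125 / (21.6 − 11.2) = 125 / 10.4 = 12.019 d.
2nd instar: 128 / (21.6 − 11.5) = 128 / 10.1 = 12.673 d.
Sum = 33.264 ≈ 33.3 days.

33.3 days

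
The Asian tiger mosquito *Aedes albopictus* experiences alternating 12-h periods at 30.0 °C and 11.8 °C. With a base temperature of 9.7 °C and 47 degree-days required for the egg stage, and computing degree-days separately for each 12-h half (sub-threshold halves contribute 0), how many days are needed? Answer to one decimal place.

4.2 days

Day half: max(0, 30.0 − 9.7) × 0.5 = 20.3 × 0.5 = 10.15 DD.
Night half: max(0, 11.8 − 9.7) × 0.5 = 2.1 × 0.5 = 1.05 DD.
Per 24 h: 11.20 DD/day.
Duration = 47 / 11.20 = 4.196 ≈ 4.2 days.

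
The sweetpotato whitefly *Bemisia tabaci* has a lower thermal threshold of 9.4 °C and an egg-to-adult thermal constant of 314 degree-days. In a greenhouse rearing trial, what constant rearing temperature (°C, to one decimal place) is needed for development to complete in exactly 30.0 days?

Required daily accumulation = 314 / 30.0 = 10.467 DD/day.
T = T_base + 10.467 = 9.4 + 10.467 = 19.867 ≈ 19.9 °C.

19.9 °C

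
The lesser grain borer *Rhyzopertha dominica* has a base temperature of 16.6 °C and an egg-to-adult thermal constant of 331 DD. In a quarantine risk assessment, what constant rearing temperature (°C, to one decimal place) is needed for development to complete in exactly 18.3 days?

Required daily accumulation = 331 / 18.3 = 18.087 DD/day.
T = T_base + 18.087 = 16.6 + 18.087 = 34.687 ≈ 34.7 °C.

34.7 °C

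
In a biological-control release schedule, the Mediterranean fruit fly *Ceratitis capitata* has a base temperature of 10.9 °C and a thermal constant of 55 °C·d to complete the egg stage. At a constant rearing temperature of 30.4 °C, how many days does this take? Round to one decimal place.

Daily accumulation = 30.4 − 10.9 = 19.5 DD/day.
Duration = 55 / 19.5 = 2.821 ≈ 2.8 days.

2.8 days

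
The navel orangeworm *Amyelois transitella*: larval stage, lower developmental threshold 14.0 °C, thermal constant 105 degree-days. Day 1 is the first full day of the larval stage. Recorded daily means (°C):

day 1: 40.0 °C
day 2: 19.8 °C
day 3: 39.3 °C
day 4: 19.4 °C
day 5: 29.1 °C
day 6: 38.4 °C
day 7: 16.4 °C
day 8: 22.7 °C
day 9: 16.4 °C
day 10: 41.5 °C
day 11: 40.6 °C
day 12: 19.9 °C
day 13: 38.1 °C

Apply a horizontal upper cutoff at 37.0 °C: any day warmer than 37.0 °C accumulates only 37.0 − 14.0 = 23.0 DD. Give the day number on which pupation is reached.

day 8

Daily DD above 14.0 °C (capped at 23.0): 23.0, 5.8, 23.0, 5.4, 15.1, 23.0, 2.4, 8.7, 2.4, 23.0, 23.0, 5.9, 23.0.
Cumulative: 23.0, 28.8, 51.8, 57.2, 72.3, 95.3, 97.7, 106.4, 108.8, 131.8, 154.8, 160.7, 183.7.
The total first reaches 105 DD on day 8.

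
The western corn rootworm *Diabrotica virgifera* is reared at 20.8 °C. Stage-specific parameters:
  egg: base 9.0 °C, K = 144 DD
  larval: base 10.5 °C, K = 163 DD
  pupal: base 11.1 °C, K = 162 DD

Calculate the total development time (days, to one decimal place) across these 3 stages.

egg: 144 / (20.8 − 9.0) = 144 / 11.8 = 12.203 d.
larval: 163 / (20.8 − 10.5) = 163 / 10.3 = 15.825 d.
pupal: 162 / (20.8 − 11.1) = 162 / 9.7 = 16.701 d.
Sum = 44.730 ≈ 44.7 days.

44.7 days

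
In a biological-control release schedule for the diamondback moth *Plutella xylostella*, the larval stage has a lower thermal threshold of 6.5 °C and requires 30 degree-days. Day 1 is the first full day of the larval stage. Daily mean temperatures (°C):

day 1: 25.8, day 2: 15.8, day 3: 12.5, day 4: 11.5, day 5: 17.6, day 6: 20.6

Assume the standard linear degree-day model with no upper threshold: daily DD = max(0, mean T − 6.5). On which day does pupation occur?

day 3

Daily DD above 6.5 °C: 19.3, 9.3, 6.0, 5.0, 11.1, 14.1.
Cumulative: 19.3, 28.6, 34.6, 39.6, 50.7, 64.8.
The total first reaches 30 DD on day 3.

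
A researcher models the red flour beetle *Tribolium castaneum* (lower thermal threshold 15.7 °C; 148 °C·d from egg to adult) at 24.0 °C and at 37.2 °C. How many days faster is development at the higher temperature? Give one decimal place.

At 24.0 °C: 148 / (24.0 − 15.7) = 148 / 8.3 = 17.831 d.
At 37.2 °C: 148 / (37.2 − 15.7) = 148 / 21.5 = 6.884 d.
Difference = |17.831 − 6.884| = 10.948 ≈ 10.9 days.

10.9 days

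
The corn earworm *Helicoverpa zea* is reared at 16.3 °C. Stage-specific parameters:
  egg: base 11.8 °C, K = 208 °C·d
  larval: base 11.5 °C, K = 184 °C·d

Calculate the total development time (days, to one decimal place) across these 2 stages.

egg: 208 / (16.3 − 11.8) = 208 / 4.5 = 46.222 d.
larval: 184 / (16.3 − 11.5) = 184 / 4.8 = 38.333 d.
Sum = 84.556 ≈ 84.6 days.

84.6 days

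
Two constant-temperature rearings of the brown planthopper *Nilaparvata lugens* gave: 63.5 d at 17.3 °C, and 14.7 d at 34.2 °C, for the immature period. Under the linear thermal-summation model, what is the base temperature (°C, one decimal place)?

Linear rate model ⇒ the product D·(T − T_b) is constant across temperatures.
63.5·(17.3 − T_b) = 14.7·(34.2 − T_b)
T_b = (63.5·17.3 − 14.7·34.2) / (63.5 − 14.7) = 595.81 / 48.8 = 12.209 °C ≈ 12.2 °C.

12.2 °C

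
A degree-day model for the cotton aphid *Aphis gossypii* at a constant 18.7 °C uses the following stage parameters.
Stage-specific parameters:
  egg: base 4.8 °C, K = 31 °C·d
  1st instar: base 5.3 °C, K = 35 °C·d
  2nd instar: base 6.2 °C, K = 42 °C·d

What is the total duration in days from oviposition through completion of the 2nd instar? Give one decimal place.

egg: 31 / (18.7 − 4.8) = 31 / 13.9 = 2.230 d.
1st instar: 35 / (18.7 − 5.3) = 35 / 13.4 = 2.612 d.
2nd instar: 42 / (18.7 − 6.2) = 42 / 12.5 = 3.360 d.
Sum = 8.202 ≈ 8.2 days.

8.2 days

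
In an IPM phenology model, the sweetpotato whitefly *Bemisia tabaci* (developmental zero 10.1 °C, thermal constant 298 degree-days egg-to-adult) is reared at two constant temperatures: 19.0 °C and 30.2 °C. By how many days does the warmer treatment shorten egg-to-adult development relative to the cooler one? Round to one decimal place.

At 19.0 °C: 298 / (19.0 − 10.1) = 298 / 8.9 = 33.483 d.
At 30.2 °C: 298 / (30.2 − 10.1) = 298 / 20.1 = 14.826 d.
Difference = |33.483 − 14.826| = 18.657 ≈ 18.7 days.

18.7 days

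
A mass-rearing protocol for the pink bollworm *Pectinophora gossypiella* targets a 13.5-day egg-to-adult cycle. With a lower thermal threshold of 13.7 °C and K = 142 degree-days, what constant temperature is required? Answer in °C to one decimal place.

24.2 °C

Required daily accumulation = 142 / 13.5 = 10.519 DD/day.
T = T_base + 10.519 = 13.7 + 10.519 = 24.219 ≈ 24.2 °C.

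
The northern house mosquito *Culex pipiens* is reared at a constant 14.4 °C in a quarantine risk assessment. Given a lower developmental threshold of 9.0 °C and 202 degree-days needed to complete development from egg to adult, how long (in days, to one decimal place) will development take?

37.4 days

Daily accumulation = 14.4 − 9.0 = 5.4 DD/day.
Duration = 202 / 5.4 = 37.407 ≈ 37.4 days.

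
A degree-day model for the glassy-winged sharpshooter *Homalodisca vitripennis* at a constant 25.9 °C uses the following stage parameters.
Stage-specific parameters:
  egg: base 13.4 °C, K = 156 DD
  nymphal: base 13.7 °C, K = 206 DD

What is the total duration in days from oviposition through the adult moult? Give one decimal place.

29.4 days

egg: 156 / (25.9 − 13.4) = 156 / 12.5 = 12.480 d.
nymphal: 206 / (25.9 − 13.7) = 206 / 12.2 = 16.885 d.
Sum = 29.365 ≈ 29.4 days.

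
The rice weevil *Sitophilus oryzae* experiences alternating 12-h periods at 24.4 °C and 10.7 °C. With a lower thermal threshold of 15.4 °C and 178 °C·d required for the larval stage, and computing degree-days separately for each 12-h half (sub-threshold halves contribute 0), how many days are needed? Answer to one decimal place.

Day half: max(0, 24.4 − 15.4) × 0.5 = 9.0 × 0.5 = 4.50 DD.
Night half: max(0, 10.7 − 15.4) × 0.5 = 0.0 × 0.5 = 0.00 DD.
Per 24 h: 4.50 DD/day.
Duration = 178 / 4.50 = 39.556 ≈ 39.6 days.

39.6 days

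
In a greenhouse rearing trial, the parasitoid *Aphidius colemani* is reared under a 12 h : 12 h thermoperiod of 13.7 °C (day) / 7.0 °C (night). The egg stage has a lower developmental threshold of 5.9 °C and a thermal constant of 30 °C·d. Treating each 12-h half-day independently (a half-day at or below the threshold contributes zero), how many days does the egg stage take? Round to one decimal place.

Day half: max(0, 13.7 − 5.9) × 0.5 = 7.8 × 0.5 = 3.90 DD.
Night half: max(0, 7.0 − 5.9) × 0.5 = 1.1 × 0.5 = 0.55 DD.
Per 24 h: 4.45 DD/day.
Duration = 30 / 4.45 = 6.742 ≈ 6.7 days.

6.7 days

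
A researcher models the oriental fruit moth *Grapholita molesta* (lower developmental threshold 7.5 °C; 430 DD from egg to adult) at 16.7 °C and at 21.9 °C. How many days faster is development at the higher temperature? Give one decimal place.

At 16.7 °C: 430 / (16.7 − 7.5) = 430 / 9.2 = 46.739 d.
At 21.9 °C: 430 / (21.9 − 7.5) = 430 / 14.4 = 29.861 d.
Difference = |46.739 − 29.861| = 16.878 ≈ 16.9 days.

16.9 days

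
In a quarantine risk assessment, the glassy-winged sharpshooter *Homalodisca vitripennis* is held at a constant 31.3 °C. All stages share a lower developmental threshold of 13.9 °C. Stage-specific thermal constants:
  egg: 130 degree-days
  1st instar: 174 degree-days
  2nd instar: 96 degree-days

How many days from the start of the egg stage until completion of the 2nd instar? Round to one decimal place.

23.0 days

Daily accumulation at 31.3 °C = 31.3 − 13.9 = 17.4 DD/day.
Total K = 130 + 174 + 96 = 400 DD.
Total duration = 400 / 17.4 = 22.989 ≈ 23.0 days.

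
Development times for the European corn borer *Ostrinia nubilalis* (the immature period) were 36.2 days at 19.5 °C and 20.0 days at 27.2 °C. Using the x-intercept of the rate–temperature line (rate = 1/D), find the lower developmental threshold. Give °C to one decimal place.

Linear rate model ⇒ the product D·(T − T_b) is constant across temperatures.
36.2·(19.5 − T_b) = 20.0·(27.2 − T_b)
T_b = (36.2·19.5 − 20.0·27.2) / (36.2 − 20.0) = 161.90 / 16.2 = 9.994 °C ≈ 10.0 °C.

10.0 °C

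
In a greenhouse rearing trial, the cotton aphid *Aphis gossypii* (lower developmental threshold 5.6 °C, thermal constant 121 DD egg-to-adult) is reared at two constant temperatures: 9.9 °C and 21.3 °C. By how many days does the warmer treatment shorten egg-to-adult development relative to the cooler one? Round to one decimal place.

At 9.9 °C: 121 / (9.9 − 5.6) = 121 / 4.3 = 28.140 d.
At 21.3 °C: 121 / (21.3 − 5.6) = 121 / 15.7 = 7.707 d.
Difference = |28.140 − 7.707| = 20.433 ≈ 20.4 days.

20.4 days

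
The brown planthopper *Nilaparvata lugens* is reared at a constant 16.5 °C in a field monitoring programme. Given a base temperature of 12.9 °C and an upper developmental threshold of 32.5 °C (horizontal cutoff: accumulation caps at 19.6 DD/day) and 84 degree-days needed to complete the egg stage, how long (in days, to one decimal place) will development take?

Daily accumulation = 16.5 − 12.9 = 3.6 DD/day.
Duration = 84 / 3.6 = 23.333 ≈ 23.3 days.

23.3 days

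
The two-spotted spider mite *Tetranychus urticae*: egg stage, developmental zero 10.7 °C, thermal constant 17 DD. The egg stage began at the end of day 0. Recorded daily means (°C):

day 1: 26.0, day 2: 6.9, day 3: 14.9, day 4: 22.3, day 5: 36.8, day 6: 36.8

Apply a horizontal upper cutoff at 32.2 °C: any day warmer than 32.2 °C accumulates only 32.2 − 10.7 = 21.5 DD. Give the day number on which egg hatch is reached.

day 3

Daily DD above 10.7 °C (capped at 21.5): 15.3, 0.0, 4.2, 11.6, 21.5, 21.5.
Cumulative: 15.3, 15.3, 19.5, 31.1, 52.6, 74.1.
The total first reaches 17 DD on day 3.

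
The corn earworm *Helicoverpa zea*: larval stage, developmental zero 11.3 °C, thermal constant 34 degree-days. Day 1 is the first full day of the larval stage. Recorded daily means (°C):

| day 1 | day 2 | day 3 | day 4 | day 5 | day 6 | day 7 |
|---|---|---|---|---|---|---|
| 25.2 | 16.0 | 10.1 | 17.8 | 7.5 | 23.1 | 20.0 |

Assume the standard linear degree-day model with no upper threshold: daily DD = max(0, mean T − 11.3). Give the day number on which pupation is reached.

Daily DD above 11.3 °C: 13.9, 4.7, 0.0, 6.5, 0.0, 11.8, 8.7.
Cumulative: 13.9, 18.6, 18.6, 25.1, 25.1, 36.9, 45.6.
The total first reaches 34 DD on day 6.

day 6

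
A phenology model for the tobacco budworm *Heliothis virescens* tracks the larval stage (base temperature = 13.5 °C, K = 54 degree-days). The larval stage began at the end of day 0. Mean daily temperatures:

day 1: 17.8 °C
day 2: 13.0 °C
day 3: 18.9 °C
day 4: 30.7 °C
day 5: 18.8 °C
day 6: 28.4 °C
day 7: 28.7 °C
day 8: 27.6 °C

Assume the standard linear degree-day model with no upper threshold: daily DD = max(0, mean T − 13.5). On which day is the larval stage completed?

Daily DD above 13.5 °C: 4.3, 0.0, 5.4, 17.2, 5.3, 14.9, 15.2, 14.1.
Cumulative: 4.3, 4.3, 9.7, 26.9, 32.2, 47.1, 62.3, 76.4.
The total first reaches 54 DD on day 7.

day 7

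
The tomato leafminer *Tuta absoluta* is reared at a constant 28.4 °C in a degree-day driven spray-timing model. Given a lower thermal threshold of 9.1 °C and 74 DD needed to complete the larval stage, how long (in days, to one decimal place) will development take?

Daily accumulation = 28.4 − 9.1 = 19.3 DD/day.
Duration = 74 / 19.3 = 3.834 ≈ 3.8 days.

3.8 days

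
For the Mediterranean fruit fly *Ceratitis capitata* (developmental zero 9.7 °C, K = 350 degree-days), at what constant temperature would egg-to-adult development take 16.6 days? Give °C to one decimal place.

Required daily accumulation = 350 / 16.6 = 21.084 DD/day.
T = T_base + 21.084 = 9.7 + 21.084 = 30.784 ≈ 30.8 °C.

30.8 °C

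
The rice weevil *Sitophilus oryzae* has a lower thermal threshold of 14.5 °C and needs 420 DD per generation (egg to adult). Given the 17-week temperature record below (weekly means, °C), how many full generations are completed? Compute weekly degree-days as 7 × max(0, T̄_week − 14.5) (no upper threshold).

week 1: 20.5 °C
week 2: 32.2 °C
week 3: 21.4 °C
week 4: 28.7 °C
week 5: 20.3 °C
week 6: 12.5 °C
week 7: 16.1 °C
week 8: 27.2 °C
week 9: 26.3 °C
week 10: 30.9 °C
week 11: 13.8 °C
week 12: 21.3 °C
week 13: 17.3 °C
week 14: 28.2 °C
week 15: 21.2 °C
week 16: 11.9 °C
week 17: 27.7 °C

Weekly DD (7 × max(0, T̄ − 14.5)): 42.0, 123.9, 48.3, 99.4, 40.6, 0.0, 11.2, 88.9, 82.6, 114.8, 0.0, 47.6, 19.6, 95.9, 46.9, 0.0, 92.4.
Season total = 954.1 DD.
Complete generations = ⌊954.1 / 420⌋ = 2.

2 generations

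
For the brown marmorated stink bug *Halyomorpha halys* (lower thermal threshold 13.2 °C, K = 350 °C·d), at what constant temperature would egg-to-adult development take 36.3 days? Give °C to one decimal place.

22.8 °C

Required daily accumulation = 350 / 36.3 = 9.642 DD/day.
T = T_base + 9.642 = 13.2 + 9.642 = 22.842 ≈ 22.8 °C.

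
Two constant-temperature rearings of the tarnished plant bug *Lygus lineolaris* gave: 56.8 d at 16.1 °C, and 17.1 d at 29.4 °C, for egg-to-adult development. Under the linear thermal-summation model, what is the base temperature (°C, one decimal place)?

10.4 °C

Equal thermal constants: D₁(T₁ − T_b) = D₂(T₂ − T_b).
56.8·(16.1 − T_b) = 17.1·(29.4 − T_b)
T_b = (56.8·16.1 − 17.1·29.4) / (56.8 − 17.1) = 411.74 / 39.7 = 10.371 °C ≈ 10.4 °C.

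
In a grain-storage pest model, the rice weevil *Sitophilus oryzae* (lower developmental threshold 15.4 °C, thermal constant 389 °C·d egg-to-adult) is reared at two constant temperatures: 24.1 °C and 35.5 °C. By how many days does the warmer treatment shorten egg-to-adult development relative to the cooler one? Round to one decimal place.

25.4 days

At 24.1 °C: 389 / (24.1 − 15.4) = 389 / 8.7 = 44.713 d.
At 35.5 °C: 389 / (35.5 − 15.4) = 389 / 20.1 = 19.353 d.
Difference = |44.713 − 19.353| = 25.359 ≈ 25.4 days.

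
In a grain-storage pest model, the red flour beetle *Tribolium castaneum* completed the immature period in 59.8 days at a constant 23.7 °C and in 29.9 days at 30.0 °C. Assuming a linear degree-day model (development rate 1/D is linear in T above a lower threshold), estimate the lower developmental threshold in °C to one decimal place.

17.4 °C

Under the model K = D·(T − T_b), so D₁·(T₁ − T_b) = D₂·(T₂ − T_b).
59.8·(23.7 − T_b) = 29.9·(30.0 − T_b)
T_b = (59.8·23.7 − 29.9·30.0) / (59.8 − 29.9) = 520.26 / 29.9 = 17.400 °C ≈ 17.4 °C.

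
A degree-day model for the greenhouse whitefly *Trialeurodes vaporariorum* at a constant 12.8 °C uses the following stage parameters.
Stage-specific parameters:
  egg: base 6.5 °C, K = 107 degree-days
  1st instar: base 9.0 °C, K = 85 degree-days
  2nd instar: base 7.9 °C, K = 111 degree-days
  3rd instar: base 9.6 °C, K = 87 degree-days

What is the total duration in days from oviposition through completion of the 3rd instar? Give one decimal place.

89.2 days

egg: 107 / (12.8 − 6.5) = 107 / 6.3 = 16.984 d.
1st instar: 85 / (12.8 − 9.0) = 85 / 3.8 = 22.368 d.
2nd instar: 111 / (12.8 − 7.9) = 111 / 4.9 = 22.653 d.
3rd instar: 87 / (12.8 − 9.6) = 87 / 3.2 = 27.187 d.
Sum = 89.193 ≈ 89.2 days.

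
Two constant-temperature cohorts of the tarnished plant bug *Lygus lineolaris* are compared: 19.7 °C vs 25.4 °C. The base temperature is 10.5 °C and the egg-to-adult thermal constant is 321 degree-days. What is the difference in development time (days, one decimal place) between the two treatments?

13.3 days

At 19.7 °C: 321 / (19.7 − 10.5) = 321 / 9.2 = 34.891 d.
At 25.4 °C: 321 / (25.4 − 10.5) = 321 / 14.9 = 21.544 d.
Difference = |34.891 − 21.544| = 13.348 ≈ 13.3 days.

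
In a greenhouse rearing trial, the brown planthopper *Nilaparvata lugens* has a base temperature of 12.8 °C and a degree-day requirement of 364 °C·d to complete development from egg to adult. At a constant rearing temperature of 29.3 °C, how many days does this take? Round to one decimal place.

Daily accumulation = 29.3 − 12.8 = 16.5 DD/day.
Duration = 364 / 16.5 = 22.061 ≈ 22.1 days.

22.1 days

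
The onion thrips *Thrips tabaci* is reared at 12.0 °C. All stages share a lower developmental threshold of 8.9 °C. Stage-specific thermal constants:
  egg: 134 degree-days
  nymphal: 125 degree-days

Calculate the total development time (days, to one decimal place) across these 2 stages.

Daily accumulation at 12.0 °C = 12.0 − 8.9 = 3.1 DD/day.
Total K = 134 + 125 = 259 DD.
Total duration = 259 / 3.1 = 83.548 ≈ 83.5 days.

83.5 days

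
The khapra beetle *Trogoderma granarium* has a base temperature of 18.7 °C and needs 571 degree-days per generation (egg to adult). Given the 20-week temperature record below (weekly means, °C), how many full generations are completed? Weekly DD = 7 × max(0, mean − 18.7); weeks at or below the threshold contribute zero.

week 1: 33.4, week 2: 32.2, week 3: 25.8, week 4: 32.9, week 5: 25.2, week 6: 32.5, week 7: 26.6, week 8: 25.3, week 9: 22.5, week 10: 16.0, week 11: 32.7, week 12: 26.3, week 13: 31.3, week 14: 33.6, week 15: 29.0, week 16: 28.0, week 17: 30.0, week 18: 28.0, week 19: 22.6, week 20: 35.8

2 generations

Weekly DD (7 × max(0, T̄ − 18.7)): 102.9, 94.5, 49.7, 99.4, 45.5, 96.6, 55.3, 46.2, 26.6, 0.0, 98.0, 53.2, 88.2, 104.3, 72.1, 65.1, 79.1, 65.1, 27.3, 119.7.
Season total = 1388.8 DD.
Complete generations = ⌊1388.8 / 571⌋ = 2.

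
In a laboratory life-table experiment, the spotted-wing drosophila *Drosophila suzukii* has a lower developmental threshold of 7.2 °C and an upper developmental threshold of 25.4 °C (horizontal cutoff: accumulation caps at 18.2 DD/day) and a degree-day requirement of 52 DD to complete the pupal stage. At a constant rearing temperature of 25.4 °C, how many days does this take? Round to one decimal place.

2.9 days

Daily accumulation = 25.4 − 7.2 = 18.2 DD/day.
Duration = 52 / 18.2 = 2.857 ≈ 2.9 days.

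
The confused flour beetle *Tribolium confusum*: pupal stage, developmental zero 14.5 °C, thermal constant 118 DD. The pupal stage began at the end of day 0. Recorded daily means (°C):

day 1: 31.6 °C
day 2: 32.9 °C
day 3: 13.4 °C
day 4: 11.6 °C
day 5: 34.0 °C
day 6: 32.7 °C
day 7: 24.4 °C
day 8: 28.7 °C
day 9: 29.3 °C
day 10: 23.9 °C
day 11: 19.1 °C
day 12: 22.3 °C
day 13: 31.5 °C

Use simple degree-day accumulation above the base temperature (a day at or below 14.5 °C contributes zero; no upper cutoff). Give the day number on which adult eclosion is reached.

Daily DD above 14.5 °C: 17.1, 18.4, 0.0, 0.0, 19.5, 18.2, 9.9, 14.2, 14.8, 9.4, 4.6, 7.8, 17.0.
Cumulative: 17.1, 35.5, 35.5, 35.5, 55.0, 73.2, 83.1, 97.3, 112.1, 121.5, 126.1, 133.9, 150.9.
The total first reaches 118 DD on day 10.

day 10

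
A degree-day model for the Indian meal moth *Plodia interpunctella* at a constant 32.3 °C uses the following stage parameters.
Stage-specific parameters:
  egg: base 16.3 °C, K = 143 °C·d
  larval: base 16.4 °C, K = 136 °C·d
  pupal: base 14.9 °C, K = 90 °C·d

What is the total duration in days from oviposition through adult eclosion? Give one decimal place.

22.7 days

egg: 143 / (32.3 − 16.3) = 143 / 16.0 = 8.938 d.
larval: 136 / (32.3 − 16.4) = 136 / 15.9 = 8.553 d.
pupal: 90 / (32.3 − 14.9) = 90 / 17.4 = 5.172 d.
Sum = 22.663 ≈ 22.7 days.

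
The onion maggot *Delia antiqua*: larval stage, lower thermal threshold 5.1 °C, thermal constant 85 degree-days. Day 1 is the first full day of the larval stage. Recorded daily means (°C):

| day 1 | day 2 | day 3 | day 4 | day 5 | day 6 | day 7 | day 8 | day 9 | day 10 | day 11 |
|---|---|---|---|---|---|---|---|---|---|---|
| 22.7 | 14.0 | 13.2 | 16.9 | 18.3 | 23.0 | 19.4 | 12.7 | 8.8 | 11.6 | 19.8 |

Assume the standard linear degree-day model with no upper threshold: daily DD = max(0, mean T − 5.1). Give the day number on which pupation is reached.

Daily DD above 5.1 °C: 17.6, 8.9, 8.1, 11.8, 13.2, 17.9, 14.3, 7.6, 3.7, 6.5, 14.7.
Cumulative: 17.6, 26.5, 34.6, 46.4, 59.6, 77.5, 91.8, 99.4, 103.1, 109.6, 124.3.
The total first reaches 85 DD on day 7.

day 7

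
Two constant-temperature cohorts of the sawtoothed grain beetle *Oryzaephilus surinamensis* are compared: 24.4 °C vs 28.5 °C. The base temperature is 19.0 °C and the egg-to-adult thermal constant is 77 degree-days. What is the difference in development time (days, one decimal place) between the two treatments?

6.2 days

At 24.4 °C: 77 / (24.4 − 19.0) = 77 / 5.4 = 14.259 d.
At 28.5 °C: 77 / (28.5 − 19.0) = 77 / 9.5 = 8.105 d.
Difference = |14.259 − 8.105| = 6.154 ≈ 6.2 days.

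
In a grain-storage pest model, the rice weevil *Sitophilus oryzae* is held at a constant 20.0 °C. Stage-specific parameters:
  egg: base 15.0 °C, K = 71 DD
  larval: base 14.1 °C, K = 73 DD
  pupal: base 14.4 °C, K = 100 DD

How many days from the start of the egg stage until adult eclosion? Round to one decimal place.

44.4 days

egg: 71 / (20.0 − 15.0) = 71 / 5.0 = 14.200 d.
larval: 73 / (20.0 − 14.1) = 73 / 5.9 = 12.373 d.
pupal: 100 / (20.0 − 14.4) = 100 / 5.6 = 17.857 d.
Sum = 44.430 ≈ 44.4 days.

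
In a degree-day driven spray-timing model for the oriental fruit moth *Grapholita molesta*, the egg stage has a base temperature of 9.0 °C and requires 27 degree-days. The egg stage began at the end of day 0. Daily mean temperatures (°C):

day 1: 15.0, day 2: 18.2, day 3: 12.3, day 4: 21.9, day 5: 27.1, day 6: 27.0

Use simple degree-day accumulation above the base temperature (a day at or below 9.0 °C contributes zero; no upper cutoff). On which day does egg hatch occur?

Daily DD above 9.0 °C: 6.0, 9.2, 3.3, 12.9, 18.1, 18.0.
Cumulative: 6.0, 15.2, 18.5, 31.4, 49.5, 67.5.
The total first reaches 27 DD on day 4.

day 4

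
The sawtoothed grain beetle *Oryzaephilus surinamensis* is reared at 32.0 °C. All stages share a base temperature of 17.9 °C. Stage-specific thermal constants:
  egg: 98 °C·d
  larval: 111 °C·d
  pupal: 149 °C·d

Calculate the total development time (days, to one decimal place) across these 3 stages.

25.4 days

Daily accumulation at 32.0 °C = 32.0 − 17.9 = 14.1 DD/day.
Total K = 98 + 111 + 149 = 358 DD.
Total duration = 358 / 14.1 = 25.390 ≈ 25.4 days.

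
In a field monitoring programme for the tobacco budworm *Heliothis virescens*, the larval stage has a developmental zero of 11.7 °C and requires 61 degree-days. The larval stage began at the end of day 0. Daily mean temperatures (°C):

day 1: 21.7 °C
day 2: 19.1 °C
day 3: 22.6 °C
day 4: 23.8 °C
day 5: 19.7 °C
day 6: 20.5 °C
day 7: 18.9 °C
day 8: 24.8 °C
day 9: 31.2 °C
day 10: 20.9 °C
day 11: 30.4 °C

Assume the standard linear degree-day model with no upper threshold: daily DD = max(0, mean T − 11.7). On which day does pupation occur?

Daily DD above 11.7 °C: 10.0, 7.4, 10.9, 12.1, 8.0, 8.8, 7.2, 13.1, 19.5, 9.2, 18.7.
Cumulative: 10.0, 17.4, 28.3, 40.4, 48.4, 57.2, 64.4, 77.5, 97.0, 106.2, 124.9.
The total first reaches 61 DD on day 7.

day 7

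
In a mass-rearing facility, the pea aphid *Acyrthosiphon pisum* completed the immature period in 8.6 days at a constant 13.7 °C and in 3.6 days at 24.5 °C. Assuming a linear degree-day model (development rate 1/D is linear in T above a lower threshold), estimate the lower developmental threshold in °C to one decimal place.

Under the model K = D·(T − T_b), so D₁·(T₁ − T_b) = D₂·(T₂ − T_b).
8.6·(13.7 − T_b) = 3.6·(24.5 − T_b)
T_b = (8.6·13.7 − 3.6·24.5) / (8.6 − 3.6) = 29.62 / 5.0 = 5.924 °C ≈ 5.9 °C.

5.9 °C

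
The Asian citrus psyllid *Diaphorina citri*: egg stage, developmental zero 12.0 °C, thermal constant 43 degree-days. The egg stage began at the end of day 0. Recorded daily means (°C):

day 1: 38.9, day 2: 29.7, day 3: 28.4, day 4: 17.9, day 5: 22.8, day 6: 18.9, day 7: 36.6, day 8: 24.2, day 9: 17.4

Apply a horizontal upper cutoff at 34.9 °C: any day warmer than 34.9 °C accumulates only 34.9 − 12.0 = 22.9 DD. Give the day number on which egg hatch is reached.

day 3

Daily DD above 12.0 °C (capped at 22.9): 22.9, 17.7, 16.4, 5.9, 10.8, 6.9, 22.9, 12.2, 5.4.
Cumulative: 22.9, 40.6, 57.0, 62.9, 73.7, 80.6, 103.5, 115.7, 121.1.
The total first reaches 43 DD on day 3.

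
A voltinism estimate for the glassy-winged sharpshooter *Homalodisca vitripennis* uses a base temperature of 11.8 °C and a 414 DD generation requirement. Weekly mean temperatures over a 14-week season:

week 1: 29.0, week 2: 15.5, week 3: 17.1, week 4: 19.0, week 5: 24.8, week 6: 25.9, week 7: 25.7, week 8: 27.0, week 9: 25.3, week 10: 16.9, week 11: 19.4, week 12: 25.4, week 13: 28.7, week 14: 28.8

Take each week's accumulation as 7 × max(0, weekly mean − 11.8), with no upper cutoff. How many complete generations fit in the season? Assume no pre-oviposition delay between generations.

2 generations

Weekly DD (7 × max(0, T̄ − 11.8)): 120.4, 25.9, 37.1, 50.4, 91.0, 98.7, 97.3, 106.4, 94.5, 35.7, 53.2, 95.2, 118.3, 119.0.
Season total = 1143.1 DD.
Complete generations = ⌊1143.1 / 414⌋ = 2.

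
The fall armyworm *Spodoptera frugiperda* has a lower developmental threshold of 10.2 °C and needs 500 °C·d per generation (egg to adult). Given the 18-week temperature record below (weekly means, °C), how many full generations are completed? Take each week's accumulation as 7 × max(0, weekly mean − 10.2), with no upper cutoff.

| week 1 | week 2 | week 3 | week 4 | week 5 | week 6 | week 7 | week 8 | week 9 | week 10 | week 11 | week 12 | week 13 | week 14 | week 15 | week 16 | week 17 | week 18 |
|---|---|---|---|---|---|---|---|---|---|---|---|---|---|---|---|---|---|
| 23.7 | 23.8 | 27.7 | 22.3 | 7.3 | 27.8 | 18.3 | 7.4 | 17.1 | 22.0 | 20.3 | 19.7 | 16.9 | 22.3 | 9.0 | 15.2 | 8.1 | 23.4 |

Weekly DD (7 × max(0, T̄ − 10.2)): 94.5, 95.2, 122.5, 84.7, 0.0, 123.2, 56.7, 0.0, 48.3, 82.6, 70.7, 66.5, 46.9, 84.7, 0.0, 35.0, 0.0, 92.4.
Season total = 1103.9 DD.
Complete generations = ⌊1103.9 / 500⌋ = 2.

2 generations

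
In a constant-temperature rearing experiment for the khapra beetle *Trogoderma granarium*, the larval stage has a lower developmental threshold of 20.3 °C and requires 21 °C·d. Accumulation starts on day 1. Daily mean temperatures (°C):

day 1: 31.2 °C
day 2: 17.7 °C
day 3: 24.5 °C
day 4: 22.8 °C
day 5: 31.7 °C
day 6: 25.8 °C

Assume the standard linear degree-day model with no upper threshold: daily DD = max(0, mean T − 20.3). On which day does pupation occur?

Daily DD above 20.3 °C: 10.9, 0.0, 4.2, 2.5, 11.4, 5.5.
Cumulative: 10.9, 10.9, 15.1, 17.6, 29.0, 34.5.
The total first reaches 21 DD on day 5.

day 5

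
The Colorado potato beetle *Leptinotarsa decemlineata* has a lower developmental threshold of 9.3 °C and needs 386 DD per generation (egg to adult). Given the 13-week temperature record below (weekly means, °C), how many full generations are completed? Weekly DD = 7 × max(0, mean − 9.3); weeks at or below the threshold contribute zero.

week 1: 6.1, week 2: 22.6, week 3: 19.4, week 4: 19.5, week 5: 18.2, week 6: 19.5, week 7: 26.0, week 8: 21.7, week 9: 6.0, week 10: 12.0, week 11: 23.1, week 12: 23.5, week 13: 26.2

Weekly DD (7 × max(0, T̄ − 9.3)): 0.0, 93.1, 70.7, 71.4, 62.3, 71.4, 116.9, 86.8, 0.0, 18.9, 96.6, 99.4, 118.3.
Season total = 905.8 DD.
Complete generations = ⌊905.8 / 386⌋ = 2.

2 generations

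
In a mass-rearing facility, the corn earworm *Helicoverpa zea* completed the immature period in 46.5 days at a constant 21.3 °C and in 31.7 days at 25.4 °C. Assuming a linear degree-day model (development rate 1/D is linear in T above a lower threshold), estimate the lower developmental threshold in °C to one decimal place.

12.5 °C

Linear rate model ⇒ the product D·(T − T_b) is constant across temperatures.
46.5·(21.3 − T_b) = 31.7·(25.4 − T_b)
T_b = (46.5·21.3 − 31.7·25.4) / (46.5 − 31.7) = 185.27 / 14.8 = 12.518 °C ≈ 12.5 °C.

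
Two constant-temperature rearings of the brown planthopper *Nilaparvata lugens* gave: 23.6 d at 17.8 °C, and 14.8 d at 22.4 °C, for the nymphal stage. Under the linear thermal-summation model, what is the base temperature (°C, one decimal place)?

10.1 °C

Under the model K = D·(T − T_b), so D₁·(T₁ − T_b) = D₂·(T₂ − T_b).
23.6·(17.8 − T_b) = 14.8·(22.4 − T_b)
T_b = (23.6·17.8 − 14.8·22.4) / (23.6 − 14.8) = 88.56 / 8.8 = 10.064 °C ≈ 10.1 °C.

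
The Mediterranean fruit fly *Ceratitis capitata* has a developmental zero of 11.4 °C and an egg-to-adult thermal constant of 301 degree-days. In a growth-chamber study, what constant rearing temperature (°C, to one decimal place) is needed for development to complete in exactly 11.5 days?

Required daily accumulation = 301 / 11.5 = 26.174 DD/day.
T = T_base + 26.174 = 11.4 + 26.174 = 37.574 ≈ 37.6 °C.

37.6 °C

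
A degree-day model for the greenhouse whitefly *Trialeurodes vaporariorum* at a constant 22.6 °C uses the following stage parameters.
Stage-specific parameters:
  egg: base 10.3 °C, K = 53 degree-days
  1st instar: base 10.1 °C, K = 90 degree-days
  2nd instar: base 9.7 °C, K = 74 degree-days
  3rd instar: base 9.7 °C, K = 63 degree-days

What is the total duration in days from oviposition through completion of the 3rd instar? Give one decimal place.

22.1 days

egg: 53 / (22.6 − 10.3) = 53 / 12.3 = 4.309 d.
1st instar: 90 / (22.6 − 10.1) = 90 / 12.5 = 7.200 d.
2nd instar: 74 / (22.6 − 9.7) = 74 / 12.9 = 5.736 d.
3rd instar: 63 / (22.6 − 9.7) = 63 / 12.9 = 4.884 d.
Sum = 22.129 ≈ 22.1 days.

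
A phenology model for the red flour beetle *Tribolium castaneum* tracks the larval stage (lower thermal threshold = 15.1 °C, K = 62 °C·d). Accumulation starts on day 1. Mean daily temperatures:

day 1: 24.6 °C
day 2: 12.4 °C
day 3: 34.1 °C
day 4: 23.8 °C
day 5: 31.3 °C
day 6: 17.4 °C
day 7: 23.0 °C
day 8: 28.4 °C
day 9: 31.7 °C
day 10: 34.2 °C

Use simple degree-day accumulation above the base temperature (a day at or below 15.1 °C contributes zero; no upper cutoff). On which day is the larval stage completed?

day 7

Daily DD above 15.1 °C: 9.5, 0.0, 19.0, 8.7, 16.2, 2.3, 7.9, 13.3, 16.6, 19.1.
Cumulative: 9.5, 9.5, 28.5, 37.2, 53.4, 55.7, 63.6, 76.9, 93.5, 112.6.
The total first reaches 62 DD on day 7.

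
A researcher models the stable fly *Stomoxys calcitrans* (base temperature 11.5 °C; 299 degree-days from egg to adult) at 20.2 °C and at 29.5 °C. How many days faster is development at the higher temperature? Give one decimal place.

17.8 days

At 20.2 °C: 299 / (20.2 − 11.5) = 299 / 8.7 = 34.368 d.
At 29.5 °C: 299 / (29.5 − 11.5) = 299 / 18.0 = 16.611 d.
Difference = |34.368 − 16.611| = 17.757 ≈ 17.8 days.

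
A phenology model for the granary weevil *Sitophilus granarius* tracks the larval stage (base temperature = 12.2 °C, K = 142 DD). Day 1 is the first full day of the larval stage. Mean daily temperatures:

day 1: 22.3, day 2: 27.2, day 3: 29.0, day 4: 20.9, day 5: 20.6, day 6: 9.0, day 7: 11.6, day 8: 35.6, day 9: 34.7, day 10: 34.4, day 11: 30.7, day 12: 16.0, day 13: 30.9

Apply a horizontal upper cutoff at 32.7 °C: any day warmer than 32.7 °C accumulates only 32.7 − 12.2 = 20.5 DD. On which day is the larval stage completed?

Daily DD above 12.2 °C (capped at 20.5): 10.1, 15.0, 16.8, 8.7, 8.4, 0.0, 0.0, 20.5, 20.5, 20.5, 18.5, 3.8, 18.7.
Cumulative: 10.1, 25.1, 41.9, 50.6, 59.0, 59.0, 59.0, 79.5, 100.0, 120.5, 139.0, 142.8, 161.5.
The total first reaches 142 DD on day 12.

day 12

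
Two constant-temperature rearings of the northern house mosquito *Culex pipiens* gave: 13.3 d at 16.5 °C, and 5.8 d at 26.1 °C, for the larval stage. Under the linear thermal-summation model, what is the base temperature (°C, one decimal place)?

9.1 °C

Linear rate model ⇒ the product D·(T − T_b) is constant across temperatures.
13.3·(16.5 − T_b) = 5.8·(26.1 − T_b)
T_b = (13.3·16.5 − 5.8·26.1) / (13.3 − 5.8) = 68.07 / 7.5 = 9.076 °C ≈ 9.1 °C.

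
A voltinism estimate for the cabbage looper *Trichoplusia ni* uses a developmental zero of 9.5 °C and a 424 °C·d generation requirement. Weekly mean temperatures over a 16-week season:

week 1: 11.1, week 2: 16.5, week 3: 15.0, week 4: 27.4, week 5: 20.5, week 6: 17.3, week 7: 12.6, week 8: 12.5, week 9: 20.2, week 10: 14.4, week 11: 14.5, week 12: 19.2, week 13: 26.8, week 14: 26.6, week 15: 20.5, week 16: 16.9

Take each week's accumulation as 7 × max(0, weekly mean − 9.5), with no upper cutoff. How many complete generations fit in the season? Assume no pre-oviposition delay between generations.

Weekly DD (7 × max(0, T̄ − 9.5)): 11.2, 49.0, 38.5, 125.3, 77.0, 54.6, 21.7, 21.0, 74.9, 34.3, 35.0, 67.9, 121.1, 119.7, 77.0, 51.8.
Season total = 980.0 DD.
Complete generations = ⌊980.0 / 424⌋ = 2.

2 generations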